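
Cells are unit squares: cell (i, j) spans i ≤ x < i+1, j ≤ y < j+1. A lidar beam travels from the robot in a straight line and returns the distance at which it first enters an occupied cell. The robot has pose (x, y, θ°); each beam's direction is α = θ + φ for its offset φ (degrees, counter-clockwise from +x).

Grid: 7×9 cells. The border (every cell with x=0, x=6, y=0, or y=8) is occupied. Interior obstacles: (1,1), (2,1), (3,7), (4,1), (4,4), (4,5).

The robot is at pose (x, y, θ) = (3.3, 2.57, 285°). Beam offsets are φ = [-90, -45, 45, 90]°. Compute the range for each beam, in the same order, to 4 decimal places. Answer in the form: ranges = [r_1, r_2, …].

beam 1: φ=-90°, α=195°
  direction (-0.9659, -0.2588); cell (3,2); t to first gridline: x 0.3106, y 2.2023 (then +1.0353 / +3.8637)
    (2,2) via x @ 0.3106
    (1,2) via x @ 1.3459
    (1,1) via y @ 2.2023  # hit
  → r_1 = 2.2023
beam 2: φ=-45°, α=240°
  direction (-0.5000, -0.8660); cell (3,2); t to first gridline: x 0.6000, y 0.6582 (then +2.0000 / +1.1547)
    (2,2) via x @ 0.6000
    (2,1) via y @ 0.6582  # hit
  → r_2 = 0.6582
beam 3: φ=45°, α=330°
  direction (0.8660, -0.5000); cell (3,2); t to first gridline: x 0.8083, y 1.1400 (then +1.1547 / +2.0000)
    (4,2) via x @ 0.8083
    (4,1) via y @ 1.1400  # hit
  → r_3 = 1.1400
beam 4: φ=90°, α=15°
  direction (0.9659, 0.2588); cell (3,2); t to first gridline: x 0.7247, y 1.6614 (then +1.0353 / +3.8637)
    (4,2) via x @ 0.7247
    (4,3) via y @ 1.6614
    (5,3) via x @ 1.7600
    (6,3) via x @ 2.7952  # hit
  → r_4 = 2.7952

ranges = [2.2023, 0.6582, 1.1400, 2.7952]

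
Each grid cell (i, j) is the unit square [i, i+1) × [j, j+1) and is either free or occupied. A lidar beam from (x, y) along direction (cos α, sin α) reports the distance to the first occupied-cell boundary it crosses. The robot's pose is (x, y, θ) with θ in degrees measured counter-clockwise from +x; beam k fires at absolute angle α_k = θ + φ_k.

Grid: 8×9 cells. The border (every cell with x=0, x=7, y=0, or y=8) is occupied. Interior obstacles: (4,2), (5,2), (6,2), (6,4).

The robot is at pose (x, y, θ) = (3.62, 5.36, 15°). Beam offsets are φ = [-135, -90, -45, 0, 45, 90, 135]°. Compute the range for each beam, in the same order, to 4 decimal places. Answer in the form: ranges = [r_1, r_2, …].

beam 1: φ=-135°, α=240°
  dir = (cos 240°, sin 240°) = (-0.5000, -0.8660); from cell (3,5)
  next x-line at t=1.2400, next y-line at t=0.4157; Δt_x=2.0000, Δt_y=1.1547
    y: enter (3,4) at t=0.4157
    x: enter (2,4) at t=1.2400
    y: enter (2,3) at t=1.5704
    y: enter (2,2) at t=2.7251
    x: enter (1,2) at t=3.2400
    y: enter (1,1) at t=3.8798
    y: enter (1,0) at t=5.0345 ← occupied
  → r_1 = 5.0345
beam 2: φ=-90°, α=285°
  dir = (cos 285°, sin 285°) = (0.2588, -0.9659); from cell (3,5)
  next x-line at t=1.4682, next y-line at t=0.3727; Δt_x=3.8637, Δt_y=1.0353
    y: enter (3,4) at t=0.3727
    y: enter (3,3) at t=1.4080
    x: enter (4,3) at t=1.4682
    y: enter (4,2) at t=2.4433 ← occupied
  → r_2 = 2.4433
beam 3: φ=-45°, α=330°
  dir = (cos 330°, sin 330°) = (0.8660, -0.5000); from cell (3,5)
  next x-line at t=0.4388, next y-line at t=0.7200; Δt_x=1.1547, Δt_y=2.0000
    x: enter (4,5) at t=0.4388
    y: enter (4,4) at t=0.7200
    x: enter (5,4) at t=1.5935
    y: enter (5,3) at t=2.7200
    x: enter (6,3) at t=2.7482
    x: enter (7,3) at t=3.9029 ← occupied
  → r_3 = 3.9029
beam 4: φ=0°, α=15°
  dir = (cos 15°, sin 15°) = (0.9659, 0.2588); from cell (3,5)
  next x-line at t=0.3934, next y-line at t=2.4728; Δt_x=1.0353, Δt_y=3.8637
    x: enter (4,5) at t=0.3934
    x: enter (5,5) at t=1.4287
    x: enter (6,5) at t=2.4640
    y: enter (6,6) at t=2.4728
    x: enter (7,6) at t=3.4992 ← occupied
  → r_4 = 3.4992
beam 5: φ=45°, α=60°
  dir = (cos 60°, sin 60°) = (0.5000, 0.8660); from cell (3,5)
  next x-line at t=0.7600, next y-line at t=0.7390; Δt_x=2.0000, Δt_y=1.1547
    y: enter (3,6) at t=0.7390
    x: enter (4,6) at t=0.7600
    y: enter (4,7) at t=1.8937
    x: enter (5,7) at t=2.7600
    y: enter (5,8) at t=3.0484 ← occupied
  → r_5 = 3.0484
beam 6: φ=90°, α=105°
  dir = (cos 105°, sin 105°) = (-0.2588, 0.9659); from cell (3,5)
  next x-line at t=2.3955, next y-line at t=0.6626; Δt_x=3.8637, Δt_y=1.0353
    y: enter (3,6) at t=0.6626
    y: enter (3,7) at t=1.6979
    x: enter (2,7) at t=2.3955
    y: enter (2,8) at t=2.7331 ← occupied
  → r_6 = 2.7331
beam 7: φ=135°, α=150°
  dir = (cos 150°, sin 150°) = (-0.8660, 0.5000); from cell (3,5)
  next x-line at t=0.7159, next y-line at t=1.2800; Δt_x=1.1547, Δt_y=2.0000
    x: enter (2,5) at t=0.7159
    y: enter (2,6) at t=1.2800
    x: enter (1,6) at t=1.8706
    x: enter (0,6) at t=3.0253 ← occupied
  → r_7 = 3.0253

ranges = [5.0345, 2.4433, 3.9029, 3.4992, 3.0484, 2.7331, 3.0253]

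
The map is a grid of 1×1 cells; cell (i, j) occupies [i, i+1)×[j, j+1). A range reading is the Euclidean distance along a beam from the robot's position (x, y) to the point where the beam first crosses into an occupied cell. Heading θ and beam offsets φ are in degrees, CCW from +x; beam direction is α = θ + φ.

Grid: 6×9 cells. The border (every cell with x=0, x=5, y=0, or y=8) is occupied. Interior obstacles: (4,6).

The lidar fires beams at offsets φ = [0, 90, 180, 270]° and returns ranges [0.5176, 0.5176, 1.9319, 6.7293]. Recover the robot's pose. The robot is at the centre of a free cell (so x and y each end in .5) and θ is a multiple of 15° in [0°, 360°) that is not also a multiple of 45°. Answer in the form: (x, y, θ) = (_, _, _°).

(x, y, θ) = (1.5, 1.5, 165°)

The pose lattice has 27·16 = 432 candidates. Test each by forward raycasting.
  (4.5, 3.5, 210°): beam 1 = 4.0415 ≠ 0.5176 ✗
  (2.5, 3.5, 30°): beam 1 = 2.8868 ≠ 0.5176 ✗
  (2.5, 4.5, 345°): beam 1 = 2.5882 ≠ 0.5176 ✗
  (1.5, 3.5, 210°): beam 1 = 0.5774 ≠ 0.5176 ✗
  (1.5, 7.5, 330°): beam 1 = 2.8868 ≠ 0.5176 ✗
  …
  (1.5, 1.5, 165°): r_1=0.5176, r_2=0.5176, r_3=1.9319, r_4=6.7293 — all match ✓
No second candidate reproduces the full scan.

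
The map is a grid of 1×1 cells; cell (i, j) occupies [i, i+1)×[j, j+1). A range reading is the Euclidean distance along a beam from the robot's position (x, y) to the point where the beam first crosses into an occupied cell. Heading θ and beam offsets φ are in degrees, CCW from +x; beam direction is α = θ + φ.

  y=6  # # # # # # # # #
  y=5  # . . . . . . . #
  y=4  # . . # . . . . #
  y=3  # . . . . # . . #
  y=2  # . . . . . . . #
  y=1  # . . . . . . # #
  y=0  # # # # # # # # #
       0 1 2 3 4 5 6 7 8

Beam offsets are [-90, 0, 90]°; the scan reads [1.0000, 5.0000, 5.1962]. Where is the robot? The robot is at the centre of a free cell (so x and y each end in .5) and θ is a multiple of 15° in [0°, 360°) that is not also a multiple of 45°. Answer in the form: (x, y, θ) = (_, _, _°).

The pose lattice has 32·16 = 512 candidates. Test each by forward raycasting.
  (5.5, 4.5, 195°): beam 1 = 1.5529 ≠ 1.0000 ✗
  (5.5, 1.5, 195°): beam 1 = 1.5529 ≠ 1.0000 ✗
  (2.5, 4.5, 195°): beam 1 = 1.5529 ≠ 1.0000 ✗
  …
  (5.5, 1.5, 60°): r_1=1.0000, r_2=5.0000, r_3=5.1962 — all match ✓
Only this pose fits every beam.

(x, y, θ) = (5.5, 1.5, 60°)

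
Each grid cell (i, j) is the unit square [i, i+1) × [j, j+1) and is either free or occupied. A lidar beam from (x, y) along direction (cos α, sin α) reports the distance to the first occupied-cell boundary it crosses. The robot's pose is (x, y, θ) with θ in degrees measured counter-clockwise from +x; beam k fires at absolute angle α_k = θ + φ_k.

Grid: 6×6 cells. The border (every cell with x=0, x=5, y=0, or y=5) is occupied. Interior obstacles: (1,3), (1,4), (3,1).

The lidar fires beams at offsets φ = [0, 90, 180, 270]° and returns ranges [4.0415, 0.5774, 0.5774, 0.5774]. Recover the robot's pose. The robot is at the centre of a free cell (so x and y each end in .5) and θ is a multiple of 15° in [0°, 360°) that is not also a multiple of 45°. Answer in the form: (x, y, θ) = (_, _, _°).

(x, y, θ) = (4.5, 1.5, 120°)

Candidates: 13 free-cell centres × 16 headings = 208 poses. Raycast each; keep the one whose scan matches to 4 dp.
  (2.5, 2.5, 285°): beam 1 = 1.5529 ≠ 4.0415 ✗
  (1.5, 2.5, 150°): beam 1 = 0.5774 ≠ 4.0415 ✗
  (2.5, 2.5, 300°): beam 1 = 1.0000 ≠ 4.0415 ✗
  …
  (4.5, 1.5, 120°): r_1=4.0415, r_2=0.5774, r_3=0.5774, r_4=0.5774 — all match ✓
Unique over the lattice → pose = (4.5, 1.5, 120°).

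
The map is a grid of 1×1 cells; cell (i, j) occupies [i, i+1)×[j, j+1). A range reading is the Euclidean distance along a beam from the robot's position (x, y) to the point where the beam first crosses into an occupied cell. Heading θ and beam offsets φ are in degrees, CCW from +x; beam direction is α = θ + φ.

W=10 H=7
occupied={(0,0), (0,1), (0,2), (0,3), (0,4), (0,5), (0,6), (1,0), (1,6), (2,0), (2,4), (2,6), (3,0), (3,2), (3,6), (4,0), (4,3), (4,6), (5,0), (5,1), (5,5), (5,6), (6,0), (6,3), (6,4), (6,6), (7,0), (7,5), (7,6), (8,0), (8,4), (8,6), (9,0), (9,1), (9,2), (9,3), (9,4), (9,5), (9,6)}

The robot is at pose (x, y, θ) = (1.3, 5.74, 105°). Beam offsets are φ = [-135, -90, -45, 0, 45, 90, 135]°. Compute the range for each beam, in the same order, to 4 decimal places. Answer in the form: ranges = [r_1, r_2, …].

ranges = [1.4800, 1.0046, 0.3002, 0.2692, 0.3464, 0.3106, 0.6000]

beam 1: φ=-135°, α=330°
  dir = (cos 330°, sin 330°) = (0.8660, -0.5000); from cell (1,5)
  next x-line at t=0.8083, next y-line at t=1.4800; Δt_x=1.1547, Δt_y=2.0000
    x: enter (2,5) at t=0.8083
    y: enter (2,4) at t=1.4800 ← occupied
  → r_1 = 1.4800
beam 2: φ=-90°, α=15°
  dir = (cos 15°, sin 15°) = (0.9659, 0.2588); from cell (1,5)
  next x-line at t=0.7247, next y-line at t=1.0046; Δt_x=1.0353, Δt_y=3.8637
    x: enter (2,5) at t=0.7247
    y: enter (2,6) at t=1.0046 ← occupied
  → r_2 = 1.0046
beam 3: φ=-45°, α=60°
  dir = (cos 60°, sin 60°) = (0.5000, 0.8660); from cell (1,5)
  next x-line at t=1.4000, next y-line at t=0.3002; Δt_x=2.0000, Δt_y=1.1547
    y: enter (1,6) at t=0.3002 ← occupied
  → r_3 = 0.3002
beam 4: φ=0°, α=105°
  dir = (cos 105°, sin 105°) = (-0.2588, 0.9659); from cell (1,5)
  next x-line at t=1.1591, next y-line at t=0.2692; Δt_x=3.8637, Δt_y=1.0353
    y: enter (1,6) at t=0.2692 ← occupied
  → r_4 = 0.2692
beam 5: φ=45°, α=150°
  dir = (cos 150°, sin 150°) = (-0.8660, 0.5000); from cell (1,5)
  next x-line at t=0.3464, next y-line at t=0.5200; Δt_x=1.1547, Δt_y=2.0000
    x: enter (0,5) at t=0.3464 ← occupied
  → r_5 = 0.3464
beam 6: φ=90°, α=195°
  dir = (cos 195°, sin 195°) = (-0.9659, -0.2588); from cell (1,5)
  next x-line at t=0.3106, next y-line at t=2.8591; Δt_x=1.0353, Δt_y=3.8637
    x: enter (0,5) at t=0.3106 ← occupied
  → r_6 = 0.3106
beam 7: φ=135°, α=240°
  dir = (cos 240°, sin 240°) = (-0.5000, -0.8660); from cell (1,5)
  next x-line at t=0.6000, next y-line at t=0.8545; Δt_x=2.0000, Δt_y=1.1547
    x: enter (0,5) at t=0.6000 ← occupied
  → r_7 = 0.6000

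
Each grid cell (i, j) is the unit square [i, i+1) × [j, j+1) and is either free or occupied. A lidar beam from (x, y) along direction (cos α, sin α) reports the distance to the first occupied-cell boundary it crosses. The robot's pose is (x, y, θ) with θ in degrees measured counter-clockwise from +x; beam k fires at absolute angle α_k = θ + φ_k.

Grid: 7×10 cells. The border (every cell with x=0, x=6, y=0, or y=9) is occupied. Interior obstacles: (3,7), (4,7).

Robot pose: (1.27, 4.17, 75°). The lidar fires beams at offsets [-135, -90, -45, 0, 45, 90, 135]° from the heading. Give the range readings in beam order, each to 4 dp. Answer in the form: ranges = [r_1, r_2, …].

ranges = [3.6604, 4.8969, 5.4617, 5.0004, 0.5400, 0.2795, 0.3118]

beam 1: φ=-135°, α=300°
  direction (0.5000, -0.8660); cell (1,4); t to first gridline: x 1.4600, y 0.1963 (then +2.0000 / +1.1547)
    (1,3) via y @ 0.1963
    (1,2) via y @ 1.3510
    (2,2) via x @ 1.4600
    (2,1) via y @ 2.5057
    (3,1) via x @ 3.4600
    (3,0) via y @ 3.6604  # hit
  → r_1 = 3.6604
beam 2: φ=-90°, α=345°
  direction (0.9659, -0.2588); cell (1,4); t to first gridline: x 0.7558, y 0.6568 (then +1.0353 / +3.8637)
    (1,3) via y @ 0.6568
    (2,3) via x @ 0.7558
    (3,3) via x @ 1.7910
    (4,3) via x @ 2.8263
    (5,3) via x @ 3.8616
    (5,2) via y @ 4.5205
    (6,2) via x @ 4.8969  # hit
  → r_2 = 4.8969
beam 3: φ=-45°, α=30°
  direction (0.8660, 0.5000); cell (1,4); t to first gridline: x 0.8429, y 1.6600 (then +1.1547 / +2.0000)
    (2,4) via x @ 0.8429
    (2,5) via y @ 1.6600
    (3,5) via x @ 1.9976
    (4,5) via x @ 3.1523
    (4,6) via y @ 3.6600
    (5,6) via x @ 4.3070
    (6,6) via x @ 5.4617  # hit
  → r_3 = 5.4617
beam 4: φ=0°, α=75°
  direction (0.2588, 0.9659); cell (1,4); t to first gridline: x 2.8205, y 0.8593 (then +3.8637 / +1.0353)
    (1,5) via y @ 0.8593
    (1,6) via y @ 1.8946
    (2,6) via x @ 2.8205
    (2,7) via y @ 2.9298
    (2,8) via y @ 3.9651
    (2,9) via y @ 5.0004  # hit
  → r_4 = 5.0004
beam 5: φ=45°, α=120°
  direction (-0.5000, 0.8660); cell (1,4); t to first gridline: x 0.5400, y 0.9584 (then +2.0000 / +1.1547)
    (0,4) via x @ 0.5400  # hit
  → r_5 = 0.5400
beam 6: φ=90°, α=165°
  direction (-0.9659, 0.2588); cell (1,4); t to first gridline: x 0.2795, y 3.2069 (then +1.0353 / +3.8637)
    (0,4) via x @ 0.2795  # hit
  → r_6 = 0.2795
beam 7: φ=135°, α=210°
  direction (-0.8660, -0.5000); cell (1,4); t to first gridline: x 0.3118, y 0.3400 (then +1.1547 / +2.0000)
    (0,4) via x @ 0.3118  # hit
  → r_7 = 0.3118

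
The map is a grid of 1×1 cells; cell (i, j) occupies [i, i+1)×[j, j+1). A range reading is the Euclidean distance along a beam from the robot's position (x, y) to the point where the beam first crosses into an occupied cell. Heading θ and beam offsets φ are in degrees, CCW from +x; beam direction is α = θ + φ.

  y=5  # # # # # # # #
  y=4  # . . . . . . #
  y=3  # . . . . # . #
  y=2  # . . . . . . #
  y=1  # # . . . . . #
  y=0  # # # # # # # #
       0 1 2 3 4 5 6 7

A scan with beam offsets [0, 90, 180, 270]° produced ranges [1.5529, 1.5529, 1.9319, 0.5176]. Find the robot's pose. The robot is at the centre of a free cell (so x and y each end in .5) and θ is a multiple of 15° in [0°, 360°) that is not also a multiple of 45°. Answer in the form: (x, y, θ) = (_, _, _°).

Enumerate (i+0.5, j+0.5, θ) over the 22 free cells and 16 admissible headings. For each, cast all 4 beams and compare to the given ranges.
  (2.5, 1.5, 285°): beam 1 = 0.5176 ≠ 1.5529 ✗
  (3.5, 4.5, 330°): beam 1 = 1.7321 ≠ 1.5529 ✗
  (3.5, 2.5, 165°): beam 1 = 2.5882 ≠ 1.5529 ✗
  …
  (5.5, 1.5, 15°): r_1=1.5529, r_2=1.5529, r_3=1.9319, r_4=0.5176 — all match ✓
Unique over the lattice → pose = (5.5, 1.5, 15°).

(x, y, θ) = (5.5, 1.5, 15°)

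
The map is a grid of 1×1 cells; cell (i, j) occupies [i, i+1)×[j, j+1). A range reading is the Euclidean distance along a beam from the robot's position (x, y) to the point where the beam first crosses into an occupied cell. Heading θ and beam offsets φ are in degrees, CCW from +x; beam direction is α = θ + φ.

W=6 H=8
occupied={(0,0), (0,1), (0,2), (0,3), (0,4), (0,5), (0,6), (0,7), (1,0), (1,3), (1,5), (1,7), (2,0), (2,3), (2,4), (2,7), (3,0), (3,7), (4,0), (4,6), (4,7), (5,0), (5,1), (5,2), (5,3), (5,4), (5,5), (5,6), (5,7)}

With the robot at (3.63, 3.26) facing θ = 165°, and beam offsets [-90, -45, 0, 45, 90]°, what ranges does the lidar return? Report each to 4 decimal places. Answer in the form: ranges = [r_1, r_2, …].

beam 1: φ=-90°, α=75°
  d=(0.2588,0.9659)  start (3,3)  tX=1.4296 tY=0.7661  stride 1/|dx|=3.8637 1/|dy|=1.0353
    cross y-line → (3,4), t=0.7661
    cross x-line → (4,4), t=1.4296
    cross y-line → (4,5), t=1.8014
    cross y-line → (4,6), t=2.8367 (wall)
  → r_1 = 2.8367
beam 2: φ=-45°, α=120°
  d=(-0.5000,0.8660)  start (3,3)  tX=1.2600 tY=0.8545  stride 1/|dx|=2.0000 1/|dy|=1.1547
    cross y-line → (3,4), t=0.8545
    cross x-line → (2,4), t=1.2600 (wall)
  → r_2 = 1.2600
beam 3: φ=0°, α=165°
  d=(-0.9659,0.2588)  start (3,3)  tX=0.6522 tY=2.8591  stride 1/|dx|=1.0353 1/|dy|=3.8637
    cross x-line → (2,3), t=0.6522 (wall)
  → r_3 = 0.6522
beam 4: φ=45°, α=210°
  d=(-0.8660,-0.5000)  start (3,3)  tX=0.7275 tY=0.5200  stride 1/|dx|=1.1547 1/|dy|=2.0000
    cross y-line → (3,2), t=0.5200
    cross x-line → (2,2), t=0.7275
    cross x-line → (1,2), t=1.8822
    cross y-line → (1,1), t=2.5200
    cross x-line → (0,1), t=3.0369 (wall)
  → r_4 = 3.0369
beam 5: φ=90°, α=255°
  d=(-0.2588,-0.9659)  start (3,3)  tX=2.4341 tY=0.2692  stride 1/|dx|=3.8637 1/|dy|=1.0353
    cross y-line → (3,2), t=0.2692
    cross y-line → (3,1), t=1.3044
    cross y-line → (3,0), t=2.3397 (wall)
  → r_5 = 2.3397

ranges = [2.8367, 1.2600, 0.6522, 3.0369, 2.3397]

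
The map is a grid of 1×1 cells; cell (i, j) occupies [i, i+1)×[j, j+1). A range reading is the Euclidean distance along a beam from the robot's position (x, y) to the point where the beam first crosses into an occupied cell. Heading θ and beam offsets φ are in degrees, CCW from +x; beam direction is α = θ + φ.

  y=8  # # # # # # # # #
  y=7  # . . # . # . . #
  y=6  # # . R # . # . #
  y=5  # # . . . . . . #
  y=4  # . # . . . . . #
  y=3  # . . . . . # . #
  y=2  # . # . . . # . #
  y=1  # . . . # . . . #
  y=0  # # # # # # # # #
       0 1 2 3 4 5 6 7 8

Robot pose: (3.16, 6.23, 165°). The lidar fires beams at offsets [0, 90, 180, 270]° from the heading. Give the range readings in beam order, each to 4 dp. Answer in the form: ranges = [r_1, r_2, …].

beam 1: φ=0°, α=165°
  d=(-0.9659,0.2588)  start (3,6)  tX=0.1656 tY=2.9751  stride 1/|dx|=1.0353 1/|dy|=3.8637
    cross x-line → (2,6), t=0.1656
    cross x-line → (1,6), t=1.2009 (wall)
  → r_1 = 1.2009
beam 2: φ=90°, α=255°
  d=(-0.2588,-0.9659)  start (3,6)  tX=0.6182 tY=0.2381  stride 1/|dx|=3.8637 1/|dy|=1.0353
    cross y-line → (3,5), t=0.2381
    cross x-line → (2,5), t=0.6182
    cross y-line → (2,4), t=1.2734 (wall)
  → r_2 = 1.2734
beam 3: φ=180°, α=345°
  d=(0.9659,-0.2588)  start (3,6)  tX=0.8696 tY=0.8887  stride 1/|dx|=1.0353 1/|dy|=3.8637
    cross x-line → (4,6), t=0.8696 (wall)
  → r_3 = 0.8696
beam 4: φ=270°, α=75°
  d=(0.2588,0.9659)  start (3,6)  tX=3.2455 tY=0.7972  stride 1/|dx|=3.8637 1/|dy|=1.0353
    cross y-line → (3,7), t=0.7972 (wall)
  → r_4 = 0.7972

ranges = [1.2009, 1.2734, 0.8696, 0.7972]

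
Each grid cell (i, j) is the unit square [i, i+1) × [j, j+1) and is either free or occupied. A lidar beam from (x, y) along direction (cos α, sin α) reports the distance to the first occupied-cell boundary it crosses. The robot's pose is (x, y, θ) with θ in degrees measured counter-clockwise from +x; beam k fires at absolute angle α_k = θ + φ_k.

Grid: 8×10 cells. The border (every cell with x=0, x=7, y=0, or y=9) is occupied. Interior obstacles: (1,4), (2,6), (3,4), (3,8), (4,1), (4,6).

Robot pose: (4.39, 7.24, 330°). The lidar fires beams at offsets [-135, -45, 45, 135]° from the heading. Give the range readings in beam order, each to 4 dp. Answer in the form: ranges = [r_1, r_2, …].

ranges = [1.4390, 0.2485, 2.7021, 1.5068]

beam 1: φ=-135°, α=195°
  direction (-0.9659, -0.2588); cell (4,7); t to first gridline: x 0.4038, y 0.9273 (then +1.0353 / +3.8637)
    (3,7) via x @ 0.4038
    (3,6) via y @ 0.9273
    (2,6) via x @ 1.4390  # hit
  → r_1 = 1.4390
beam 2: φ=-45°, α=285°
  direction (0.2588, -0.9659); cell (4,7); t to first gridline: x 2.3569, y 0.2485 (then +3.8637 / +1.0353)
    (4,6) via y @ 0.2485  # hit
  → r_2 = 0.2485
beam 3: φ=45°, α=15°
  direction (0.9659, 0.2588); cell (4,7); t to first gridline: x 0.6315, y 2.9364 (then +1.0353 / +3.8637)
    (5,7) via x @ 0.6315
    (6,7) via x @ 1.6668
    (7,7) via x @ 2.7021  # hit
  → r_3 = 2.7021
beam 4: φ=135°, α=105°
  direction (-0.2588, 0.9659); cell (4,7); t to first gridline: x 1.5068, y 0.7868 (then +3.8637 / +1.0353)
    (4,8) via y @ 0.7868
    (3,8) via x @ 1.5068  # hit
  → r_4 = 1.5068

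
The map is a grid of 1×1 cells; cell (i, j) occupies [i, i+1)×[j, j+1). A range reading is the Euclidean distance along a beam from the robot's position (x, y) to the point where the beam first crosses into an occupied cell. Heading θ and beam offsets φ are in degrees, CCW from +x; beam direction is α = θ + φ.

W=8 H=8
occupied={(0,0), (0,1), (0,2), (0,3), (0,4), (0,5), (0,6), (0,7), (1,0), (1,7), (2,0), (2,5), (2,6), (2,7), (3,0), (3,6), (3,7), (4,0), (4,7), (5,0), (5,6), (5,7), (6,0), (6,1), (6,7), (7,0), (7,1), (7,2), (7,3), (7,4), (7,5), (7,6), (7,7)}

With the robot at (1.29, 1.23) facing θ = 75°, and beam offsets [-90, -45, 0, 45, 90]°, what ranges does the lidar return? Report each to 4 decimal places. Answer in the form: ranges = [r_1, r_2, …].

ranges = [0.8887, 6.5933, 3.9030, 0.5800, 0.3002]

beam 1: φ=-90°, α=345°
  d=(0.9659,-0.2588)  start (1,1)  tX=0.7350 tY=0.8887  stride 1/|dx|=1.0353 1/|dy|=3.8637
    cross x-line → (2,1), t=0.7350
    cross y-line → (2,0), t=0.8887 (wall)
  → r_1 = 0.8887
beam 2: φ=-45°, α=30°
  d=(0.8660,0.5000)  start (1,1)  tX=0.8198 tY=1.5400  stride 1/|dx|=1.1547 1/|dy|=2.0000
    cross x-line → (2,1), t=0.8198
    cross y-line → (2,2), t=1.5400
    cross x-line → (3,2), t=1.9745
    cross x-line → (4,2), t=3.1292
    cross y-line → (4,3), t=3.5400
    cross x-line → (5,3), t=4.2839
    cross x-line → (6,3), t=5.4386
    cross y-line → (6,4), t=5.5400
    cross x-line → (7,4), t=6.5933 (wall)
  → r_2 = 6.5933
beam 3: φ=0°, α=75°
  d=(0.2588,0.9659)  start (1,1)  tX=2.7432 tY=0.7972  stride 1/|dx|=3.8637 1/|dy|=1.0353
    cross y-line → (1,2), t=0.7972
    cross y-line → (1,3), t=1.8324
    cross x-line → (2,3), t=2.7432
    cross y-line → (2,4), t=2.8677
    cross y-line → (2,5), t=3.9030 (wall)
  → r_3 = 3.9030
beam 4: φ=45°, α=120°
  d=(-0.5000,0.8660)  start (1,1)  tX=0.5800 tY=0.8891  stride 1/|dx|=2.0000 1/|dy|=1.1547
    cross x-line → (0,1), t=0.5800 (wall)
  → r_4 = 0.5800
beam 5: φ=90°, α=165°
  d=(-0.9659,0.2588)  start (1,1)  tX=0.3002 tY=2.9751  stride 1/|dx|=1.0353 1/|dy|=3.8637
    cross x-line → (0,1), t=0.3002 (wall)
  → r_5 = 0.3002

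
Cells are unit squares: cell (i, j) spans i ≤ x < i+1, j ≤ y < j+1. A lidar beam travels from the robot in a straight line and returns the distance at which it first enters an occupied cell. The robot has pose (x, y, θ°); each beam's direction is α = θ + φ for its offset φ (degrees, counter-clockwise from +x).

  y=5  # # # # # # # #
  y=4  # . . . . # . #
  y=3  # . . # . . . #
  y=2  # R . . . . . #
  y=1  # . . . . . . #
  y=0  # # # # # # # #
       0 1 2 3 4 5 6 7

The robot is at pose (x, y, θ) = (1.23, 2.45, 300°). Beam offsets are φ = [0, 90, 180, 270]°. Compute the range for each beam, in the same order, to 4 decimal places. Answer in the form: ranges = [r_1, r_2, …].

beam 1: φ=0°, α=300°
  direction (0.5000, -0.8660); cell (1,2); t to first gridline: x 1.5400, y 0.5196 (then +2.0000 / +1.1547)
    (1,1) via y @ 0.5196
    (2,1) via x @ 1.5400
    (2,0) via y @ 1.6743  # hit
  → r_1 = 1.6743
beam 2: φ=90°, α=30°
  direction (0.8660, 0.5000); cell (1,2); t to first gridline: x 0.8891, y 1.1000 (then +1.1547 / +2.0000)
    (2,2) via x @ 0.8891
    (2,3) via y @ 1.1000
    (3,3) via x @ 2.0438  # hit
  → r_2 = 2.0438
beam 3: φ=180°, α=120°
  direction (-0.5000, 0.8660); cell (1,2); t to first gridline: x 0.4600, y 0.6351 (then +2.0000 / +1.1547)
    (0,2) via x @ 0.4600  # hit
  → r_3 = 0.4600
beam 4: φ=270°, α=210°
  direction (-0.8660, -0.5000); cell (1,2); t to first gridline: x 0.2656, y 0.9000 (then +1.1547 / +2.0000)
    (0,2) via x @ 0.2656  # hit
  → r_4 = 0.2656

ranges = [1.6743, 2.0438, 0.4600, 0.2656]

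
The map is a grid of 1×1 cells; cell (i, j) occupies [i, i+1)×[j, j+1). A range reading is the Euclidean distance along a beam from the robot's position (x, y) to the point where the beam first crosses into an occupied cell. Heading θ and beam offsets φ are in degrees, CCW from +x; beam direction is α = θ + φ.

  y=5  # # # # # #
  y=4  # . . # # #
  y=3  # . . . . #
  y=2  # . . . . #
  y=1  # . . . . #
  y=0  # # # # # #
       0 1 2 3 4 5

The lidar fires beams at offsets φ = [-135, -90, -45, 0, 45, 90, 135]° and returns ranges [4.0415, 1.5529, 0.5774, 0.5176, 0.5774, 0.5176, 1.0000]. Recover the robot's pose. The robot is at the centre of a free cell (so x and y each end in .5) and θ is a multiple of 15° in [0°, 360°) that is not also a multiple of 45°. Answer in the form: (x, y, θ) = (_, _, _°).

(x, y, θ) = (1.5, 4.5, 105°)

Enumerate (i+0.5, j+0.5, θ) over the 14 free cells and 16 admissible headings. For each, cast all 7 beams and compare to the given ranges.
  (1.5, 4.5, 165°): beam 1 = 1.0000 ≠ 4.0415 ✗
  (3.5, 2.5, 300°): beam 1 = 2.5882 ≠ 4.0415 ✗
  (1.5, 2.5, 30°): beam 1 = 1.5529 ≠ 4.0415 ✗
  (3.5, 2.5, 60°): beam 1 = 1.5529 ≠ 4.0415 ✗
  …
  (1.5, 4.5, 105°): r_1=4.0415, r_2=1.5529, r_3=0.5774, r_4=0.5176, r_5=0.5774, r_6=0.5176, r_7=1.0000 — all match ✓
No second candidate reproduces the full scan.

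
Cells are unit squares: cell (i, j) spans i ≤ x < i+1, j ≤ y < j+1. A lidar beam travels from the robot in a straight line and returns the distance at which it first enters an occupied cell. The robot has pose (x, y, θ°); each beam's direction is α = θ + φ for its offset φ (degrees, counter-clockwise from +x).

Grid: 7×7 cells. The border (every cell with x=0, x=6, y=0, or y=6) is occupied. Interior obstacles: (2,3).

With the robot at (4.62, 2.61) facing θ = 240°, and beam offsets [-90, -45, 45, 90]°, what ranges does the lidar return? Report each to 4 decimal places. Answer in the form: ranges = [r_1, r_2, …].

ranges = [1.8706, 3.7477, 1.6668, 1.5935]

beam 1: φ=-90°, α=150°
  dir = (cos 150°, sin 150°) = (-0.8660, 0.5000); from cell (4,2)
  next x-line at t=0.7159, next y-line at t=0.7800; Δt_x=1.1547, Δt_y=2.0000
    x: enter (3,2) at t=0.7159
    y: enter (3,3) at t=0.7800
    x: enter (2,3) at t=1.8706 ← occupied
  → r_1 = 1.8706
beam 2: φ=-45°, α=195°
  dir = (cos 195°, sin 195°) = (-0.9659, -0.2588); from cell (4,2)
  next x-line at t=0.6419, next y-line at t=2.3569; Δt_x=1.0353, Δt_y=3.8637
    x: enter (3,2) at t=0.6419
    x: enter (2,2) at t=1.6771
    y: enter (2,1) at t=2.3569
    x: enter (1,1) at t=2.7124
    x: enter (0,1) at t=3.7477 ← occupied
  → r_2 = 3.7477
beam 3: φ=45°, α=285°
  dir = (cos 285°, sin 285°) = (0.2588, -0.9659); from cell (4,2)
  next x-line at t=1.4682, next y-line at t=0.6315; Δt_x=3.8637, Δt_y=1.0353
    y: enter (4,1) at t=0.6315
    x: enter (5,1) at t=1.4682
    y: enter (5,0) at t=1.6668 ← occupied
  → r_3 = 1.6668
beam 4: φ=90°, α=330°
  dir = (cos 330°, sin 330°) = (0.8660, -0.5000); from cell (4,2)
  next x-line at t=0.4388, next y-line at t=1.2200; Δt_x=1.1547, Δt_y=2.0000
    x: enter (5,2) at t=0.4388
    y: enter (5,1) at t=1.2200
    x: enter (6,1) at t=1.5935 ← occupied
  → r_4 = 1.5935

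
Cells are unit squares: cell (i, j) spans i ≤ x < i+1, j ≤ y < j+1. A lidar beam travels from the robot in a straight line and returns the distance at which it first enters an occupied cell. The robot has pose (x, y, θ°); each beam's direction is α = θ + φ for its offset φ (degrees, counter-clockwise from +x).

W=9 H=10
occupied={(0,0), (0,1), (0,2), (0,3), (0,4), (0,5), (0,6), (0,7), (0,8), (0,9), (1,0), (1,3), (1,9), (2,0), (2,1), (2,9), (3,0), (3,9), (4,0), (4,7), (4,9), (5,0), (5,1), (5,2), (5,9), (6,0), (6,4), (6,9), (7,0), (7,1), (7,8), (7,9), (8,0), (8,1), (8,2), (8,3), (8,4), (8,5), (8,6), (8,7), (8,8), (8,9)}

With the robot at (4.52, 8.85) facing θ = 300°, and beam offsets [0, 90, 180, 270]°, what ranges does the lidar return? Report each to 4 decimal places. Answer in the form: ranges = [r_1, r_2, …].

ranges = [4.4456, 0.3000, 0.1732, 4.0645]

beam 1: φ=0°, α=300°
  cosα=0.5000 sinα=-0.8660 | (4,8) | tMaxX 0.9600 tMaxY 0.9815 | tΔX 2.0000 tΔY 1.1547
    t=0.9600 [x] (5,8)
    t=0.9815 [y] (5,7)
    t=2.1362 [y] (5,6)
    t=2.9600 [x] (6,6)
    t=3.2909 [y] (6,5)
    t=4.4456 [y] (6,4) — stop
  → r_1 = 4.4456
beam 2: φ=90°, α=30°
  cosα=0.8660 sinα=0.5000 | (4,8) | tMaxX 0.5543 tMaxY 0.3000 | tΔX 1.1547 tΔY 2.0000
    t=0.3000 [y] (4,9) — stop
  → r_2 = 0.3000
beam 3: φ=180°, α=120°
  cosα=-0.5000 sinα=0.8660 | (4,8) | tMaxX 1.0400 tMaxY 0.1732 | tΔX 2.0000 tΔY 1.1547
    t=0.1732 [y] (4,9) — stop
  → r_3 = 0.1732
beam 4: φ=270°, α=210°
  cosα=-0.8660 sinα=-0.5000 | (4,8) | tMaxX 0.6004 tMaxY 1.7000 | tΔX 1.1547 tΔY 2.0000
    t=0.6004 [x] (3,8)
    t=1.7000 [y] (3,7)
    t=1.7551 [x] (2,7)
    t=2.9098 [x] (1,7)
    t=3.7000 [y] (1,6)
    t=4.0645 [x] (0,6) — stop
  → r_4 = 4.0645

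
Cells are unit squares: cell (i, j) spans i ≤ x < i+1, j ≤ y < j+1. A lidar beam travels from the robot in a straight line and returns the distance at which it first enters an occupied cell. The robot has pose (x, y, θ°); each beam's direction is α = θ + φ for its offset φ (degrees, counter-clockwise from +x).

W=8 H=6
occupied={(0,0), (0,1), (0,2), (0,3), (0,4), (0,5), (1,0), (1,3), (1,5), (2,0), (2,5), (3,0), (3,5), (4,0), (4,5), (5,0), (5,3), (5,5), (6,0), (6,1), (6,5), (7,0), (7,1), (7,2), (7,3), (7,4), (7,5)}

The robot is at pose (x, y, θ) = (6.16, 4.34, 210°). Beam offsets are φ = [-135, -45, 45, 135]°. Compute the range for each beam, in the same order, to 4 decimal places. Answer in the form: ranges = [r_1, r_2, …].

ranges = [0.6833, 2.5500, 0.6182, 0.8696]

beam 1: φ=-135°, α=75°
  direction (0.2588, 0.9659); cell (6,4); t to first gridline: x 3.2455, y 0.6833 (then +3.8637 / +1.0353)
    (6,5) via y @ 0.6833  # hit
  → r_1 = 0.6833
beam 2: φ=-45°, α=165°
  direction (-0.9659, 0.2588); cell (6,4); t to first gridline: x 0.1656, y 2.5500 (then +1.0353 / +3.8637)
    (5,4) via x @ 0.1656
    (4,4) via x @ 1.2009
    (3,4) via x @ 2.2362
    (3,5) via y @ 2.5500  # hit
  → r_2 = 2.5500
beam 3: φ=45°, α=255°
  direction (-0.2588, -0.9659); cell (6,4); t to first gridline: x 0.6182, y 0.3520 (then +3.8637 / +1.0353)
    (6,3) via y @ 0.3520
    (5,3) via x @ 0.6182  # hit
  → r_3 = 0.6182
beam 4: φ=135°, α=345°
  direction (0.9659, -0.2588); cell (6,4); t to first gridline: x 0.8696, y 1.3137 (then +1.0353 / +3.8637)
    (7,4) via x @ 0.8696  # hit
  → r_4 = 0.8696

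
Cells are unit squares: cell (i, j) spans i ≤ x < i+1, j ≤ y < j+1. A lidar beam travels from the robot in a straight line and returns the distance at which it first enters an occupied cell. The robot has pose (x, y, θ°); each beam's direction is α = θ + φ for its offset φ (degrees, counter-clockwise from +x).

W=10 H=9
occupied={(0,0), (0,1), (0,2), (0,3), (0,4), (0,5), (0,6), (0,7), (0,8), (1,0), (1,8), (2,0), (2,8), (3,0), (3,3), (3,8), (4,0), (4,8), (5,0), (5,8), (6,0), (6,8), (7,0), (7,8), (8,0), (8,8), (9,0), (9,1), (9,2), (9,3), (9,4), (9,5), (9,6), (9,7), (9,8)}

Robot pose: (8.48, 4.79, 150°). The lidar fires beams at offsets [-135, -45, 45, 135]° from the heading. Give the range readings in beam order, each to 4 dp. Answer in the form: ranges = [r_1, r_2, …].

ranges = [0.5383, 3.3232, 4.6380, 2.0091]

beam 1: φ=-135°, α=15°
  cosα=0.9659 sinα=0.2588 | (8,4) | tMaxX 0.5383 tMaxY 0.8114 | tΔX 1.0353 tΔY 3.8637
    t=0.5383 [x] (9,4) — stop
  → r_1 = 0.5383
beam 2: φ=-45°, α=105°
  cosα=-0.2588 sinα=0.9659 | (8,4) | tMaxX 1.8546 tMaxY 0.2174 | tΔX 3.8637 tΔY 1.0353
    t=0.2174 [y] (8,5)
    t=1.2527 [y] (8,6)
    t=1.8546 [x] (7,6)
    t=2.2880 [y] (7,7)
    t=3.3232 [y] (7,8) — stop
  → r_2 = 3.3232
beam 3: φ=45°, α=195°
  cosα=-0.9659 sinα=-0.2588 | (8,4) | tMaxX 0.4969 tMaxY 3.0523 | tΔX 1.0353 tΔY 3.8637
    t=0.4969 [x] (7,4)
    t=1.5322 [x] (6,4)
    t=2.5675 [x] (5,4)
    t=3.0523 [y] (5,3)
    t=3.6028 [x] (4,3)
    t=4.6380 [x] (3,3) — stop
  → r_3 = 4.6380
beam 4: φ=135°, α=285°
  cosα=0.2588 sinα=-0.9659 | (8,4) | tMaxX 2.0091 tMaxY 0.8179 | tΔX 3.8637 tΔY 1.0353
    t=0.8179 [y] (8,3)
    t=1.8531 [y] (8,2)
    t=2.0091 [x] (9,2) — stop
  → r_4 = 2.0091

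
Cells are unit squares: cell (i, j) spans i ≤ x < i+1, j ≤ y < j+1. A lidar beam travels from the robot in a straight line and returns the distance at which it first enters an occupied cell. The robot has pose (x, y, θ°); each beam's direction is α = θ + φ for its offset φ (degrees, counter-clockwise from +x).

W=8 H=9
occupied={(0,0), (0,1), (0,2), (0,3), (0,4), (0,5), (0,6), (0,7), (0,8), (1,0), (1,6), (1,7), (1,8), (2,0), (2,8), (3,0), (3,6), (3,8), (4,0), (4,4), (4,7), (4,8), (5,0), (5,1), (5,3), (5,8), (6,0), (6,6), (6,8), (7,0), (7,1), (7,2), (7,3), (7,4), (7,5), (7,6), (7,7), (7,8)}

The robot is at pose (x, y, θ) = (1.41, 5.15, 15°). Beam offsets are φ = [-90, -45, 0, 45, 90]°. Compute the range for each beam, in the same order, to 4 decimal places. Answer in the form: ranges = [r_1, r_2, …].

ranges = [4.2964, 4.1454, 4.7519, 0.9815, 0.8800]

beam 1: φ=-90°, α=285°
  dir = (cos 285°, sin 285°) = (0.2588, -0.9659); from cell (1,5)
  next x-line at t=2.2796, next y-line at t=0.1553; Δt_x=3.8637, Δt_y=1.0353
    y: enter (1,4) at t=0.1553
    y: enter (1,3) at t=1.1906
    y: enter (1,2) at t=2.2258
    x: enter (2,2) at t=2.2796
    y: enter (2,1) at t=3.2611
    y: enter (2,0) at t=4.2964 ← occupied
  → r_1 = 4.2964
beam 2: φ=-45°, α=330°
  dir = (cos 330°, sin 330°) = (0.8660, -0.5000); from cell (1,5)
  next x-line at t=0.6813, next y-line at t=0.3000; Δt_x=1.1547, Δt_y=2.0000
    y: enter (1,4) at t=0.3000
    x: enter (2,4) at t=0.6813
    x: enter (3,4) at t=1.8360
    y: enter (3,3) at t=2.3000
    x: enter (4,3) at t=2.9907
    x: enter (5,3) at t=4.1454 ← occupied
  → r_2 = 4.1454
beam 3: φ=0°, α=15°
  dir = (cos 15°, sin 15°) = (0.9659, 0.2588); from cell (1,5)
  next x-line at t=0.6108, next y-line at t=3.2841; Δt_x=1.0353, Δt_y=3.8637
    x: enter (2,5) at t=0.6108
    x: enter (3,5) at t=1.6461
    x: enter (4,5) at t=2.6814
    y: enter (4,6) at t=3.2841
    x: enter (5,6) at t=3.7166
    x: enter (6,6) at t=4.7519 ← occupied
  → r_3 = 4.7519
beam 4: φ=45°, α=60°
  dir = (cos 60°, sin 60°) = (0.5000, 0.8660); from cell (1,5)
  next x-line at t=1.1800, next y-line at t=0.9815; Δt_x=2.0000, Δt_y=1.1547
    y: enter (1,6) at t=0.9815 ← occupied
  → r_4 = 0.9815
beam 5: φ=90°, α=105°
  dir = (cos 105°, sin 105°) = (-0.2588, 0.9659); from cell (1,5)
  next x-line at t=1.5841, next y-line at t=0.8800; Δt_x=3.8637, Δt_y=1.0353
    y: enter (1,6) at t=0.8800 ← occupied
  → r_5 = 0.8800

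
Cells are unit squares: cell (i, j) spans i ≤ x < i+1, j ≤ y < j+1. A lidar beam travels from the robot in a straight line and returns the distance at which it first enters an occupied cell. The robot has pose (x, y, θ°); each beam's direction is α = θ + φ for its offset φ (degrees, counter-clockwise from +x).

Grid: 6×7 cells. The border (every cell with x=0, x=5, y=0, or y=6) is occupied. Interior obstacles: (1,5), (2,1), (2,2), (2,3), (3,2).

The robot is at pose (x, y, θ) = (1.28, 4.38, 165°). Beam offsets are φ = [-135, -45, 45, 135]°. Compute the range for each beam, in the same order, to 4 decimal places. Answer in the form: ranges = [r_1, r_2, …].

beam 1: φ=-135°, α=30°
  cosα=0.8660 sinα=0.5000 | (1,4) | tMaxX 0.8314 tMaxY 1.2400 | tΔX 1.1547 tΔY 2.0000
    t=0.8314 [x] (2,4)
    t=1.2400 [y] (2,5)
    t=1.9861 [x] (3,5)
    t=3.1408 [x] (4,5)
    t=3.2400 [y] (4,6) — stop
  → r_1 = 3.2400
beam 2: φ=-45°, α=120°
  cosα=-0.5000 sinα=0.8660 | (1,4) | tMaxX 0.5600 tMaxY 0.7159 | tΔX 2.0000 tΔY 1.1547
    t=0.5600 [x] (0,4) — stop
  → r_2 = 0.5600
beam 3: φ=45°, α=210°
  cosα=-0.8660 sinα=-0.5000 | (1,4) | tMaxX 0.3233 tMaxY 0.7600 | tΔX 1.1547 tΔY 2.0000
    t=0.3233 [x] (0,4) — stop
  → r_3 = 0.3233
beam 4: φ=135°, α=300°
  cosα=0.5000 sinα=-0.8660 | (1,4) | tMaxX 1.4400 tMaxY 0.4388 | tΔX 2.0000 tΔY 1.1547
    t=0.4388 [y] (1,3)
    t=1.4400 [x] (2,3) — stop
  → r_4 = 1.4400

ranges = [3.2400, 0.5600, 0.3233, 1.4400]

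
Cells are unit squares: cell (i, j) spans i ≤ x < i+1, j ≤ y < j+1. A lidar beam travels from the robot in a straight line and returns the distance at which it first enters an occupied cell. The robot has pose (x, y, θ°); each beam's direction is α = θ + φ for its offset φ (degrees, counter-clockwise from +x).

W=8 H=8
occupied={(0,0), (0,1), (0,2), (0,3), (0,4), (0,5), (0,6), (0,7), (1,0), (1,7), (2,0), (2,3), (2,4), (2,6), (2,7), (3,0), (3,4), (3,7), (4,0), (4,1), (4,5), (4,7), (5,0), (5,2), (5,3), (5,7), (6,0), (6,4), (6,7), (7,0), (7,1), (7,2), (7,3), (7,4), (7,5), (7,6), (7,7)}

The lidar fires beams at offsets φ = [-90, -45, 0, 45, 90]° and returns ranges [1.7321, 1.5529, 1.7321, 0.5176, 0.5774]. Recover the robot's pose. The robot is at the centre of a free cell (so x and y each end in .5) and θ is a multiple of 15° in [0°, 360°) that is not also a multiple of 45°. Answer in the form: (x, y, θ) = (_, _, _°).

(x, y, θ) = (5.5, 5.5, 120°)

Candidates: 27 free-cell centres × 16 headings = 432 poses. Raycast each; keep the one whose scan matches to 4 dp.
  (4.5, 4.5, 330°): beam 1 = 4.0415 ≠ 1.7321 ✗
  (6.5, 3.5, 30°): beam 1 = 1.0000 ≠ 1.7321 ✗
  (5.5, 4.5, 210°): beam 1 = 1.0000 ≠ 1.7321 ✗
  (4.5, 6.5, 210°): beam 1 = 0.5774 ≠ 1.7321 ✗
  …
  (5.5, 5.5, 120°): r_1=1.7321, r_2=1.5529, r_3=1.7321, r_4=0.5176, r_5=0.5774 — all match ✓
No second candidate reproduces the full scan.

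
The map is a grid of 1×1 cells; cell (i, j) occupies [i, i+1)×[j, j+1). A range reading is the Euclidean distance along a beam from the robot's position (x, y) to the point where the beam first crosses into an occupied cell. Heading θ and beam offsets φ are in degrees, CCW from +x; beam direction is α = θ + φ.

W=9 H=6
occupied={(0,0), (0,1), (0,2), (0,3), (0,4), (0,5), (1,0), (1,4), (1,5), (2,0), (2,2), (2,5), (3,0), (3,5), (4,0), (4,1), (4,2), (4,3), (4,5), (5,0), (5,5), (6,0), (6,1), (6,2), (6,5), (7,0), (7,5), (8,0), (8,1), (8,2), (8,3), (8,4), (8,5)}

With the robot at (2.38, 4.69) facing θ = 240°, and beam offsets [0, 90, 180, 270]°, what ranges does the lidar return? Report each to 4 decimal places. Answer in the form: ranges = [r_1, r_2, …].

beam 1: φ=0°, α=240°
  direction (-0.5000, -0.8660); cell (2,4); t to first gridline: x 0.7600, y 0.7967 (then +2.0000 / +1.1547)
    (1,4) via x @ 0.7600  # hit
  → r_1 = 0.7600
beam 2: φ=90°, α=330°
  direction (0.8660, -0.5000); cell (2,4); t to first gridline: x 0.7159, y 1.3800 (then +1.1547 / +2.0000)
    (3,4) via x @ 0.7159
    (3,3) via y @ 1.3800
    (4,3) via x @ 1.8706  # hit
  → r_2 = 1.8706
beam 3: φ=180°, α=60°
  direction (0.5000, 0.8660); cell (2,4); t to first gridline: x 1.2400, y 0.3580 (then +2.0000 / +1.1547)
    (2,5) via y @ 0.3580  # hit
  → r_3 = 0.3580
beam 4: φ=270°, α=150°
  direction (-0.8660, 0.5000); cell (2,4); t to first gridline: x 0.4388, y 0.6200 (then +1.1547 / +2.0000)
    (1,4) via x @ 0.4388  # hit
  → r_4 = 0.4388

ranges = [0.7600, 1.8706, 0.3580, 0.4388]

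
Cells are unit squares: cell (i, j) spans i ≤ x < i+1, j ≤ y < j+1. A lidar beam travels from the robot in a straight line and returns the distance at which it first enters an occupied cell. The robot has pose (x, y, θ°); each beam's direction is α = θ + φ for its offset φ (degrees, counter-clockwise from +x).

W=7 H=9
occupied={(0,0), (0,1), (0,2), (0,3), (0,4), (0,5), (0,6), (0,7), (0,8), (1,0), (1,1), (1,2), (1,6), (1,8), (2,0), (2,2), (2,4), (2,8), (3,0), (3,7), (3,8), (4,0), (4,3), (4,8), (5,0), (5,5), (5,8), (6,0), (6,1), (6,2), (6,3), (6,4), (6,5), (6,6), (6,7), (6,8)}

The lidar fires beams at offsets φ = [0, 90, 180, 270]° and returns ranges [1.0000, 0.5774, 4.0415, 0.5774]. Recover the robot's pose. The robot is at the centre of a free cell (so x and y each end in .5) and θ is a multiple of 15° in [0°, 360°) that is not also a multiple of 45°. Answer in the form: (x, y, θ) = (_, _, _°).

(x, y, θ) = (5.5, 3.5, 300°)

Enumerate (i+0.5, j+0.5, θ) over the 27 free cells and 16 admissible headings. For each, cast all 4 beams and compare to the given ranges.
  (3.5, 4.5, 255°): beam 1 = 1.9319 ≠ 1.0000 ✗
  (4.5, 4.5, 30°): beam 2 = 2.8868 ≠ 0.5774 ✗
  (4.5, 1.5, 195°): beam 1 = 1.9319 ≠ 1.0000 ✗
  (5.5, 7.5, 330°): beam 1 = 0.5774 ≠ 1.0000 ✗
  …
  (5.5, 3.5, 300°): r_1=1.0000, r_2=0.5774, r_3=4.0415, r_4=0.5774 — all match ✓
No second candidate reproduces the full scan.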